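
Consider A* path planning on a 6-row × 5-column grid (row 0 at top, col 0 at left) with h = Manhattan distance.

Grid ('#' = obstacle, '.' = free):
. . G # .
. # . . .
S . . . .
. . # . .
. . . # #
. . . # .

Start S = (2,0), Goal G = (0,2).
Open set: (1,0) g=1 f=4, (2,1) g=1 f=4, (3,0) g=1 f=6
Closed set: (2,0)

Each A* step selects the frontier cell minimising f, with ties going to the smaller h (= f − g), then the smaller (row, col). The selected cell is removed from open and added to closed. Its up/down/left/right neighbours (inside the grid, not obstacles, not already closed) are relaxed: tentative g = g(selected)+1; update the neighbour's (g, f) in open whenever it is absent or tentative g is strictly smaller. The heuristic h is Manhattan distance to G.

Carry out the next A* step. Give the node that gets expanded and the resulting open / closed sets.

step 1: expand (1,0) (f=4, h=3) → closed; open now [(0,0) g=2 f=4, (2,1) g=1 f=4, (3,0) g=1 f=6]

expanded=(1,0); open=[(0,0) g=2 f=4, (2,1) g=1 f=4, (3,0) g=1 f=6]; closed=[(1,0), (2,0)]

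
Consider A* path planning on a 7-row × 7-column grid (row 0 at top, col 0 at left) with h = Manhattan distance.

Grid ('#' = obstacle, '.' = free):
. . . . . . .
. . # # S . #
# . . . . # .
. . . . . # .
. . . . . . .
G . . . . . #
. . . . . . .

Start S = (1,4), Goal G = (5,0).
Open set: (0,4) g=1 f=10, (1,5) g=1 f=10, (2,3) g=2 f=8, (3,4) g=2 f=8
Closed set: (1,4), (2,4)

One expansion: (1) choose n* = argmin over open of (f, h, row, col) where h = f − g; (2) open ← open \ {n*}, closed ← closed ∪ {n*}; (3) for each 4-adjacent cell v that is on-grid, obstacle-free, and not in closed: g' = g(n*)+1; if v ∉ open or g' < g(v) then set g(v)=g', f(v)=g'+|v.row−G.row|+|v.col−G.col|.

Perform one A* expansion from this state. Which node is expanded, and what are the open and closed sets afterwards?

step 1: expand (2,3) (f=8, h=6) → closed; open now [(0,4) g=1 f=10, (1,5) g=1 f=10, (2,2) g=3 f=8, (3,3) g=3 f=8, (3,4) g=2 f=8]

expanded=(2,3); open=[(0,4) g=1 f=10, (1,5) g=1 f=10, (2,2) g=3 f=8, (3,3) g=3 f=8, (3,4) g=2 f=8]; closed=[(1,4), (2,3), (2,4)]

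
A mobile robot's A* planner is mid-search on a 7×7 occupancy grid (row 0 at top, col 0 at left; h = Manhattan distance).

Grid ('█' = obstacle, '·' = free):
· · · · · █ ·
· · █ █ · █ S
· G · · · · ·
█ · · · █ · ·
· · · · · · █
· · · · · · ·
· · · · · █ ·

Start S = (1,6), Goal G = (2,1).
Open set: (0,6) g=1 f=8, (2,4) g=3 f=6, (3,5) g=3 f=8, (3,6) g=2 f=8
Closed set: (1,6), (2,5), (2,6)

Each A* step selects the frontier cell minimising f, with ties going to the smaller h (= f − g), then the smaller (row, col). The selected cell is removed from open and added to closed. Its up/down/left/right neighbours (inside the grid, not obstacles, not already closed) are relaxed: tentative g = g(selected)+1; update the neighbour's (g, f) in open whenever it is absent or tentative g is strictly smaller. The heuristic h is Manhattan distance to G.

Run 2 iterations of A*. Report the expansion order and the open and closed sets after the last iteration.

step 1: expand (2,4) (f=6, h=3) → closed; open now [(0,6) g=1 f=8, (1,4) g=4 f=8, (2,3) g=4 f=6, (3,5) g=3 f=8, (3,6) g=2 f=8]
step 2: expand (2,3) (f=6, h=2) → closed; open now [(0,6) g=1 f=8, (1,4) g=4 f=8, (2,2) g=5 f=6, (3,3) g=5 f=8, (3,5) g=3 f=8, (3,6) g=2 f=8]

order=[(2,4) → (2,3)]; open=[(0,6) g=1 f=8, (1,4) g=4 f=8, (2,2) g=5 f=6, (3,3) g=5 f=8, (3,5) g=3 f=8, (3,6) g=2 f=8]; closed=[(1,6), (2,3), (2,4), (2,5), (2,6)]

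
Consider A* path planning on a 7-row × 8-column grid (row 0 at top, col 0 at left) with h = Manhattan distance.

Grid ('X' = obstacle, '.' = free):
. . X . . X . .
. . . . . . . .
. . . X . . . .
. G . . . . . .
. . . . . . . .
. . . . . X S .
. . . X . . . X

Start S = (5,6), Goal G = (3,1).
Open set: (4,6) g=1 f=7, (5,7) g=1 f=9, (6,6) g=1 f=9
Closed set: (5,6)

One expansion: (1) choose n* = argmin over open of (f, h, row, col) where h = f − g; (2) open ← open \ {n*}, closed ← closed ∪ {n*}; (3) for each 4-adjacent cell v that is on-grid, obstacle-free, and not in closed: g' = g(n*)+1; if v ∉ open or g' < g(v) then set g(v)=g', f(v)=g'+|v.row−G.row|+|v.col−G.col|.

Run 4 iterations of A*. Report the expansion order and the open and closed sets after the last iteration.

order=[(4,6) → (3,6) → (3,5) → (3,4)]; open=[(2,4) g=5 f=9, (2,5) g=4 f=9, (2,6) g=3 f=9, (3,3) g=5 f=7, (3,7) g=3 f=9, (4,4) g=5 f=9, (4,5) g=2 f=7, (4,7) g=2 f=9, (5,7) g=1 f=9, (6,6) g=1 f=9]; closed=[(3,4), (3,5), (3,6), (4,6), (5,6)]

step 1: expand (4,6) (f=7, h=6) → closed; open now [(3,6) g=2 f=7, (4,5) g=2 f=7, (4,7) g=2 f=9, (5,7) g=1 f=9, (6,6) g=1 f=9]
step 2: expand (3,6) (f=7, h=5) → closed; open now [(2,6) g=3 f=9, (3,5) g=3 f=7, (3,7) g=3 f=9, (4,5) g=2 f=7, (4,7) g=2 f=9, (5,7) g=1 f=9, (6,6) g=1 f=9]
step 3: expand (3,5) (f=7, h=4) → closed; open now [(2,5) g=4 f=9, (2,6) g=3 f=9, (3,4) g=4 f=7, (3,7) g=3 f=9, (4,5) g=2 f=7, (4,7) g=2 f=9, (5,7) g=1 f=9, (6,6) g=1 f=9]
step 4: expand (3,4) (f=7, h=3) → closed; open now [(2,4) g=5 f=9, (2,5) g=4 f=9, (2,6) g=3 f=9, (3,3) g=5 f=7, (3,7) g=3 f=9, (4,4) g=5 f=9, (4,5) g=2 f=7, (4,7) g=2 f=9, (5,7) g=1 f=9, (6,6) g=1 f=9]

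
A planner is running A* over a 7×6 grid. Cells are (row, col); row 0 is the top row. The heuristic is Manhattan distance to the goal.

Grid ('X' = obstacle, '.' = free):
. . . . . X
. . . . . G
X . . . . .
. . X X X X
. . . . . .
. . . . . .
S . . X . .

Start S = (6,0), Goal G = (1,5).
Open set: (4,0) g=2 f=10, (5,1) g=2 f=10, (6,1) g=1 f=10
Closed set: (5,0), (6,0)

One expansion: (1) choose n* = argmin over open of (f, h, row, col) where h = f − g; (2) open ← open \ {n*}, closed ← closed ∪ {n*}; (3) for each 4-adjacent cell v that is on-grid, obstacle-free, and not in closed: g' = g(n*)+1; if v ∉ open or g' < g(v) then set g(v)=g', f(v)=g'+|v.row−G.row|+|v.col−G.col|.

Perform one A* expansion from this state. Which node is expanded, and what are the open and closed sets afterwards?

step 1: expand (4,0) (f=10, h=8) → closed; open now [(3,0) g=3 f=10, (4,1) g=3 f=10, (5,1) g=2 f=10, (6,1) g=1 f=10]

expanded=(4,0); open=[(3,0) g=3 f=10, (4,1) g=3 f=10, (5,1) g=2 f=10, (6,1) g=1 f=10]; closed=[(4,0), (5,0), (6,0)]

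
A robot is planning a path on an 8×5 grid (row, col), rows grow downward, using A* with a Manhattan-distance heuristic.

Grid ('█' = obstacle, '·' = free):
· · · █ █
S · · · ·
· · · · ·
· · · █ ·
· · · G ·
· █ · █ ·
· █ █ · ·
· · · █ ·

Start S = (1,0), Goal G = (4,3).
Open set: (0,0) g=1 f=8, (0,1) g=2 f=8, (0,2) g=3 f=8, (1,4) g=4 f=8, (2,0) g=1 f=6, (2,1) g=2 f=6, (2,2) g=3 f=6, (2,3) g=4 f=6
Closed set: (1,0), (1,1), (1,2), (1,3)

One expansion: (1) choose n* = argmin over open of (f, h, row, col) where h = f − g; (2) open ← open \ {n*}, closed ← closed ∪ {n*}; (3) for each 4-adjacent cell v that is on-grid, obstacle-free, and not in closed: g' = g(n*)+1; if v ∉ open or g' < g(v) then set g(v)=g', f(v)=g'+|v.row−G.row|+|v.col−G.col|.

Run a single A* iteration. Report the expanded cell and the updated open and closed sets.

expanded=(2,3); open=[(0,0) g=1 f=8, (0,1) g=2 f=8, (0,2) g=3 f=8, (1,4) g=4 f=8, (2,0) g=1 f=6, (2,1) g=2 f=6, (2,2) g=3 f=6, (2,4) g=5 f=8]; closed=[(1,0), (1,1), (1,2), (1,3), (2,3)]

step 1: expand (2,3) (f=6, h=2) → closed; open now [(0,0) g=1 f=8, (0,1) g=2 f=8, (0,2) g=3 f=8, (1,4) g=4 f=8, (2,0) g=1 f=6, (2,1) g=2 f=6, (2,2) g=3 f=6, (2,4) g=5 f=8]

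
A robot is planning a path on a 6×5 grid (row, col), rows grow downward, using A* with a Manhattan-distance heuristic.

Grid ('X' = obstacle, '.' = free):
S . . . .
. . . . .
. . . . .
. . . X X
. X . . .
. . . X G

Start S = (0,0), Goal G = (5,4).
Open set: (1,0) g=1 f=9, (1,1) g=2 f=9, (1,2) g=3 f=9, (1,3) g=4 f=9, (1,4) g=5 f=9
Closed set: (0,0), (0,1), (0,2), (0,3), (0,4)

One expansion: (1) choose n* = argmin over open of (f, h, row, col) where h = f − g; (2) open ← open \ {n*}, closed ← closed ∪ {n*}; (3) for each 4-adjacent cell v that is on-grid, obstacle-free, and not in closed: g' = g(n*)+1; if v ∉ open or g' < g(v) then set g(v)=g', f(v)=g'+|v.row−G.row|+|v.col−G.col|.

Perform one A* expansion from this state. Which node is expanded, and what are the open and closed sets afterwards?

expanded=(1,4); open=[(1,0) g=1 f=9, (1,1) g=2 f=9, (1,2) g=3 f=9, (1,3) g=4 f=9, (2,4) g=6 f=9]; closed=[(0,0), (0,1), (0,2), (0,3), (0,4), (1,4)]

step 1: expand (1,4) (f=9, h=4) → closed; open now [(1,0) g=1 f=9, (1,1) g=2 f=9, (1,2) g=3 f=9, (1,3) g=4 f=9, (2,4) g=6 f=9]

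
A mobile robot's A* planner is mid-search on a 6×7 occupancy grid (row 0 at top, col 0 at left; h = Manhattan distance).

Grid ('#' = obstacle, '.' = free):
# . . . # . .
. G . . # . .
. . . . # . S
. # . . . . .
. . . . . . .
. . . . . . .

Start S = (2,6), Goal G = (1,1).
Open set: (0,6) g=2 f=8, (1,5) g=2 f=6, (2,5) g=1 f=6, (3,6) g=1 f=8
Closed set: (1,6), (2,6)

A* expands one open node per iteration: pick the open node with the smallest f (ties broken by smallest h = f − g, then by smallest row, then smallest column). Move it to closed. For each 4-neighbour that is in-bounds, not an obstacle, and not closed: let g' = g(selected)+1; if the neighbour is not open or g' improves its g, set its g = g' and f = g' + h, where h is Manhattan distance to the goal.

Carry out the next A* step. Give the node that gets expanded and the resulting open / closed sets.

expanded=(1,5); open=[(0,5) g=3 f=8, (0,6) g=2 f=8, (2,5) g=1 f=6, (3,6) g=1 f=8]; closed=[(1,5), (1,6), (2,6)]

step 1: expand (1,5) (f=6, h=4) → closed; open now [(0,5) g=3 f=8, (0,6) g=2 f=8, (2,5) g=1 f=6, (3,6) g=1 f=8]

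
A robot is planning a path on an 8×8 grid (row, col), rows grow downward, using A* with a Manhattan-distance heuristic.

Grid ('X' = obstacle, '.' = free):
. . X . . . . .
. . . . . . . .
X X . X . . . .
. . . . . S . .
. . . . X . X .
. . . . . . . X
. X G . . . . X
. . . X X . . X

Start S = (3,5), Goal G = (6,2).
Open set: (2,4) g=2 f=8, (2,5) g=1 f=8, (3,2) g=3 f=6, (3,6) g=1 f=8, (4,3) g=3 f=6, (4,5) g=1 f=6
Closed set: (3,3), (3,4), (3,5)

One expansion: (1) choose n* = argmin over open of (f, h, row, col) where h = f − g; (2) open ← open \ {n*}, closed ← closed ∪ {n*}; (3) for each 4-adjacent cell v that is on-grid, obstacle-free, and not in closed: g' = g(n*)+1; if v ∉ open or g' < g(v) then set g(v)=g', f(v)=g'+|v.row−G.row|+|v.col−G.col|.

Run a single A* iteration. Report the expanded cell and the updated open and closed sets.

expanded=(3,2); open=[(2,2) g=4 f=8, (2,4) g=2 f=8, (2,5) g=1 f=8, (3,1) g=4 f=8, (3,6) g=1 f=8, (4,2) g=4 f=6, (4,3) g=3 f=6, (4,5) g=1 f=6]; closed=[(3,2), (3,3), (3,4), (3,5)]

step 1: expand (3,2) (f=6, h=3) → closed; open now [(2,2) g=4 f=8, (2,4) g=2 f=8, (2,5) g=1 f=8, (3,1) g=4 f=8, (3,6) g=1 f=8, (4,2) g=4 f=6, (4,3) g=3 f=6, (4,5) g=1 f=6]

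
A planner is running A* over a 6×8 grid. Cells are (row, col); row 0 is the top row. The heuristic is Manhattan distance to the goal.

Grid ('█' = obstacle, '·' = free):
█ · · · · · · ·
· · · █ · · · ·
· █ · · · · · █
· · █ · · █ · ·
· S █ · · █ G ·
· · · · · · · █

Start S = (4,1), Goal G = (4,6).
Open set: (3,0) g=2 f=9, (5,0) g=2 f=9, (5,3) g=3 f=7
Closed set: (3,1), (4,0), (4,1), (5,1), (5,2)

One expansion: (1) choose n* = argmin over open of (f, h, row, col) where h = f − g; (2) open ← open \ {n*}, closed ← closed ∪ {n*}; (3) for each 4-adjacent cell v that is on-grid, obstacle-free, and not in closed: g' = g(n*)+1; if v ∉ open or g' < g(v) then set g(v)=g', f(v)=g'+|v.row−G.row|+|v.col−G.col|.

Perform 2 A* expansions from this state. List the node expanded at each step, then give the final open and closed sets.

step 1: expand (5,3) (f=7, h=4) → closed; open now [(3,0) g=2 f=9, (4,3) g=4 f=7, (5,0) g=2 f=9, (5,4) g=4 f=7]
step 2: expand (4,3) (f=7, h=3) → closed; open now [(3,0) g=2 f=9, (3,3) g=5 f=9, (4,4) g=5 f=7, (5,0) g=2 f=9, (5,4) g=4 f=7]

order=[(5,3) → (4,3)]; open=[(3,0) g=2 f=9, (3,3) g=5 f=9, (4,4) g=5 f=7, (5,0) g=2 f=9, (5,4) g=4 f=7]; closed=[(3,1), (4,0), (4,1), (4,3), (5,1), (5,2), (5,3)]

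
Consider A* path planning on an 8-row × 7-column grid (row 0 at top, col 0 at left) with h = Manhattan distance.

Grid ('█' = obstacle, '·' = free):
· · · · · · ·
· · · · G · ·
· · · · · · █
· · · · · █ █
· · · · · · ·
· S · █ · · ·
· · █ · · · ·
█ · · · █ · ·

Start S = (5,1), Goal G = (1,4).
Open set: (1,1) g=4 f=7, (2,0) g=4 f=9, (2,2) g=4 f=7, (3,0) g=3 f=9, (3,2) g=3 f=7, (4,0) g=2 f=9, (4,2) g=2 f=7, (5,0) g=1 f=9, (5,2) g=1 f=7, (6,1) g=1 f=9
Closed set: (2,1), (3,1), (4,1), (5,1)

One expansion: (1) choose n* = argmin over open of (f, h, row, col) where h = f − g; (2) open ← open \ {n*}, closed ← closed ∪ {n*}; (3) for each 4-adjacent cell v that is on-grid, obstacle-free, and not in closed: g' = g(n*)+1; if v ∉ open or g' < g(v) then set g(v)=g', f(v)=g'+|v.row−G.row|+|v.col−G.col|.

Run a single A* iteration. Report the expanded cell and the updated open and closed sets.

step 1: expand (1,1) (f=7, h=3) → closed; open now [(0,1) g=5 f=9, (1,0) g=5 f=9, (1,2) g=5 f=7, (2,0) g=4 f=9, (2,2) g=4 f=7, (3,0) g=3 f=9, (3,2) g=3 f=7, (4,0) g=2 f=9, (4,2) g=2 f=7, (5,0) g=1 f=9, (5,2) g=1 f=7, (6,1) g=1 f=9]

expanded=(1,1); open=[(0,1) g=5 f=9, (1,0) g=5 f=9, (1,2) g=5 f=7, (2,0) g=4 f=9, (2,2) g=4 f=7, (3,0) g=3 f=9, (3,2) g=3 f=7, (4,0) g=2 f=9, (4,2) g=2 f=7, (5,0) g=1 f=9, (5,2) g=1 f=7, (6,1) g=1 f=9]; closed=[(1,1), (2,1), (3,1), (4,1), (5,1)]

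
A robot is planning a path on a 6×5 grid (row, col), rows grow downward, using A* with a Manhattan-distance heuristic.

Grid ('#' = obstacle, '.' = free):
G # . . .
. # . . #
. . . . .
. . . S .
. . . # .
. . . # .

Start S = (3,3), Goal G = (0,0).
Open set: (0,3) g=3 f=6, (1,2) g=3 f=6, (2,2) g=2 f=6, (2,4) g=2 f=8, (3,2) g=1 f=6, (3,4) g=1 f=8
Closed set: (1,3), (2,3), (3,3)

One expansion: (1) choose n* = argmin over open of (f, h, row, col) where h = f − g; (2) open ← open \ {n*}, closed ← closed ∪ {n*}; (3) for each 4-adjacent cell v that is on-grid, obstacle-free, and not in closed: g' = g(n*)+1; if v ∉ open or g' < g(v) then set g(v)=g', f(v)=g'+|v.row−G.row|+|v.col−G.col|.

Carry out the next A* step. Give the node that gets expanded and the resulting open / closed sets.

step 1: expand (0,3) (f=6, h=3) → closed; open now [(0,2) g=4 f=6, (0,4) g=4 f=8, (1,2) g=3 f=6, (2,2) g=2 f=6, (2,4) g=2 f=8, (3,2) g=1 f=6, (3,4) g=1 f=8]

expanded=(0,3); open=[(0,2) g=4 f=6, (0,4) g=4 f=8, (1,2) g=3 f=6, (2,2) g=2 f=6, (2,4) g=2 f=8, (3,2) g=1 f=6, (3,4) g=1 f=8]; closed=[(0,3), (1,3), (2,3), (3,3)]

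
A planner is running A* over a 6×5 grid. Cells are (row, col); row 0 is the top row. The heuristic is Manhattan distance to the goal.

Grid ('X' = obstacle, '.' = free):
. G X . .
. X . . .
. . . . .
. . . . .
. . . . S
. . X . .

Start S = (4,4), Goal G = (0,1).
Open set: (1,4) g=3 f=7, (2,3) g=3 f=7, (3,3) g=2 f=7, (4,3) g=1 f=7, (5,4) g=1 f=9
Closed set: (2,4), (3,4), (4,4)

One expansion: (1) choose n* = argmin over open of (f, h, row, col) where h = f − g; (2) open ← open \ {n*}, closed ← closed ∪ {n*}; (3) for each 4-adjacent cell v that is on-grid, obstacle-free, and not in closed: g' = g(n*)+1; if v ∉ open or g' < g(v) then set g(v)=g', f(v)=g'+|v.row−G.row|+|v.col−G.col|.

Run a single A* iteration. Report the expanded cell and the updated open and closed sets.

step 1: expand (1,4) (f=7, h=4) → closed; open now [(0,4) g=4 f=7, (1,3) g=4 f=7, (2,3) g=3 f=7, (3,3) g=2 f=7, (4,3) g=1 f=7, (5,4) g=1 f=9]

expanded=(1,4); open=[(0,4) g=4 f=7, (1,3) g=4 f=7, (2,3) g=3 f=7, (3,3) g=2 f=7, (4,3) g=1 f=7, (5,4) g=1 f=9]; closed=[(1,4), (2,4), (3,4), (4,4)]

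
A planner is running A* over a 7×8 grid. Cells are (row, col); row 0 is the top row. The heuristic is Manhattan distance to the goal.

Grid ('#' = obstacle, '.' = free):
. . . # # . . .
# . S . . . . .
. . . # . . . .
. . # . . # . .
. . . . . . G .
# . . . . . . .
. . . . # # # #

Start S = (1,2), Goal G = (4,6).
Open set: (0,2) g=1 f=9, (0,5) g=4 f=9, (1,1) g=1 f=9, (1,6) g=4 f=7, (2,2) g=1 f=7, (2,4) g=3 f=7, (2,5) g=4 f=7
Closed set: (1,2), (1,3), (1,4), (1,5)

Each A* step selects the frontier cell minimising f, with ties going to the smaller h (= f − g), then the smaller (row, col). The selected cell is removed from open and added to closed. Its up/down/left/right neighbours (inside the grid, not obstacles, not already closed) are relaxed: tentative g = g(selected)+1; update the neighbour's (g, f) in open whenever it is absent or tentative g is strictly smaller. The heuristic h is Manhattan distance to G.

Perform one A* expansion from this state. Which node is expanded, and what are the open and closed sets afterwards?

expanded=(1,6); open=[(0,2) g=1 f=9, (0,5) g=4 f=9, (0,6) g=5 f=9, (1,1) g=1 f=9, (1,7) g=5 f=9, (2,2) g=1 f=7, (2,4) g=3 f=7, (2,5) g=4 f=7, (2,6) g=5 f=7]; closed=[(1,2), (1,3), (1,4), (1,5), (1,6)]

step 1: expand (1,6) (f=7, h=3) → closed; open now [(0,2) g=1 f=9, (0,5) g=4 f=9, (0,6) g=5 f=9, (1,1) g=1 f=9, (1,7) g=5 f=9, (2,2) g=1 f=7, (2,4) g=3 f=7, (2,5) g=4 f=7, (2,6) g=5 f=7]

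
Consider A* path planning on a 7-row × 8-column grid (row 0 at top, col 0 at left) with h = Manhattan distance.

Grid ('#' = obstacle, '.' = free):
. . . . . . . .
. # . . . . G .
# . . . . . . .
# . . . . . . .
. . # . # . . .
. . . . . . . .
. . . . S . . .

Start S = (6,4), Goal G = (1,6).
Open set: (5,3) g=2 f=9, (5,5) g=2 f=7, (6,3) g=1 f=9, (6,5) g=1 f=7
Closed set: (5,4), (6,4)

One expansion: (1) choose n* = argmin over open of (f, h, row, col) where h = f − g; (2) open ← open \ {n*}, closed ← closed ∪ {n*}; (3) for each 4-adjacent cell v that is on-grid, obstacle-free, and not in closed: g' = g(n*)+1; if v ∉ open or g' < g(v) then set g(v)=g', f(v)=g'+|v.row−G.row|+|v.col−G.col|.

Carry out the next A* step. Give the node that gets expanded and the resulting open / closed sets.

step 1: expand (5,5) (f=7, h=5) → closed; open now [(4,5) g=3 f=7, (5,3) g=2 f=9, (5,6) g=3 f=7, (6,3) g=1 f=9, (6,5) g=1 f=7]

expanded=(5,5); open=[(4,5) g=3 f=7, (5,3) g=2 f=9, (5,6) g=3 f=7, (6,3) g=1 f=9, (6,5) g=1 f=7]; closed=[(5,4), (5,5), (6,4)]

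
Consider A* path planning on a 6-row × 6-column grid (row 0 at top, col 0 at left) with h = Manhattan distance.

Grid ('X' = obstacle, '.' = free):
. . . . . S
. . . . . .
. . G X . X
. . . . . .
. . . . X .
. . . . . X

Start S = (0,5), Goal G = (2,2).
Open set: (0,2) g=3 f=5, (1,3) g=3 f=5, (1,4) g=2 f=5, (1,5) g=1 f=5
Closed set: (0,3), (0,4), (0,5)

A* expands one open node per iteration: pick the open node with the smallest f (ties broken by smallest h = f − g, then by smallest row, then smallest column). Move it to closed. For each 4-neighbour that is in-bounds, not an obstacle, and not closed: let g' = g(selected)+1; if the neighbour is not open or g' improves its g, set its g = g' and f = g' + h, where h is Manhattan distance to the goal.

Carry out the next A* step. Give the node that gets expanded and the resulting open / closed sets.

step 1: expand (0,2) (f=5, h=2) → closed; open now [(0,1) g=4 f=7, (1,2) g=4 f=5, (1,3) g=3 f=5, (1,4) g=2 f=5, (1,5) g=1 f=5]

expanded=(0,2); open=[(0,1) g=4 f=7, (1,2) g=4 f=5, (1,3) g=3 f=5, (1,4) g=2 f=5, (1,5) g=1 f=5]; closed=[(0,2), (0,3), (0,4), (0,5)]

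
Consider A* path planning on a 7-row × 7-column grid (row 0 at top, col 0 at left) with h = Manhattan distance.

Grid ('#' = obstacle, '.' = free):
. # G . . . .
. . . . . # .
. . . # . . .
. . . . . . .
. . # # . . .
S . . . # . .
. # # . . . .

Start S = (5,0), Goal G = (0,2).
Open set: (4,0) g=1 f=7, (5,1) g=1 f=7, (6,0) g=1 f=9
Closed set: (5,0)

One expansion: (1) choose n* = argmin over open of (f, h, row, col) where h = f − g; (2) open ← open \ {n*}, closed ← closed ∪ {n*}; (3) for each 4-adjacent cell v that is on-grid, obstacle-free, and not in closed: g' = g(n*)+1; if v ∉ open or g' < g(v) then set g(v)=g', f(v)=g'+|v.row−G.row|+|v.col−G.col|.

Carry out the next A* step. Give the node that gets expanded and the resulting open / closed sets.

expanded=(4,0); open=[(3,0) g=2 f=7, (4,1) g=2 f=7, (5,1) g=1 f=7, (6,0) g=1 f=9]; closed=[(4,0), (5,0)]

step 1: expand (4,0) (f=7, h=6) → closed; open now [(3,0) g=2 f=7, (4,1) g=2 f=7, (5,1) g=1 f=7, (6,0) g=1 f=9]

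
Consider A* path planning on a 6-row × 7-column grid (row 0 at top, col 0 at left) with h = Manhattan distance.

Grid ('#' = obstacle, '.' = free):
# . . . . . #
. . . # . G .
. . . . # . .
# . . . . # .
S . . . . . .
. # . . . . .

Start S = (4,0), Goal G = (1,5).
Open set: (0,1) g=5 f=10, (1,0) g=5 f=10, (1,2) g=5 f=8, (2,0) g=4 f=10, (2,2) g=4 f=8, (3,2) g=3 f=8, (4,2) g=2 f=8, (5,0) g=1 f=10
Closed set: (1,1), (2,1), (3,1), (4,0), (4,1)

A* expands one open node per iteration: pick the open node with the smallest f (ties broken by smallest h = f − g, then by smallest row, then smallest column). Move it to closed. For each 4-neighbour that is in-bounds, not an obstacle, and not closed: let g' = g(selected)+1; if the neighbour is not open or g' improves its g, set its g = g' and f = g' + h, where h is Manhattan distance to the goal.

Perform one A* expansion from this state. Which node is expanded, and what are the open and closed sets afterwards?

expanded=(1,2); open=[(0,1) g=5 f=10, (0,2) g=6 f=10, (1,0) g=5 f=10, (2,0) g=4 f=10, (2,2) g=4 f=8, (3,2) g=3 f=8, (4,2) g=2 f=8, (5,0) g=1 f=10]; closed=[(1,1), (1,2), (2,1), (3,1), (4,0), (4,1)]

step 1: expand (1,2) (f=8, h=3) → closed; open now [(0,1) g=5 f=10, (0,2) g=6 f=10, (1,0) g=5 f=10, (2,0) g=4 f=10, (2,2) g=4 f=8, (3,2) g=3 f=8, (4,2) g=2 f=8, (5,0) g=1 f=10]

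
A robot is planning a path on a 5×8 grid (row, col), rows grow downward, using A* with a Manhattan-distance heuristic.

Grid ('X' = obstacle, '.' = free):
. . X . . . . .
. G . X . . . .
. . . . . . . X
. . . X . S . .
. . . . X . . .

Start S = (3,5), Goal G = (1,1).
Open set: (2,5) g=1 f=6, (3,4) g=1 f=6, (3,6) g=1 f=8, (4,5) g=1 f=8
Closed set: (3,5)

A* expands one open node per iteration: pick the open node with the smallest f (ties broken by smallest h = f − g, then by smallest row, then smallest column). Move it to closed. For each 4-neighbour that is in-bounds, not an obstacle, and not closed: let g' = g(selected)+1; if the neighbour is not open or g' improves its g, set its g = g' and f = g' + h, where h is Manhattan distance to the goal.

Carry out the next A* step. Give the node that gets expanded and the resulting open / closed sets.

step 1: expand (2,5) (f=6, h=5) → closed; open now [(1,5) g=2 f=6, (2,4) g=2 f=6, (2,6) g=2 f=8, (3,4) g=1 f=6, (3,6) g=1 f=8, (4,5) g=1 f=8]

expanded=(2,5); open=[(1,5) g=2 f=6, (2,4) g=2 f=6, (2,6) g=2 f=8, (3,4) g=1 f=6, (3,6) g=1 f=8, (4,5) g=1 f=8]; closed=[(2,5), (3,5)]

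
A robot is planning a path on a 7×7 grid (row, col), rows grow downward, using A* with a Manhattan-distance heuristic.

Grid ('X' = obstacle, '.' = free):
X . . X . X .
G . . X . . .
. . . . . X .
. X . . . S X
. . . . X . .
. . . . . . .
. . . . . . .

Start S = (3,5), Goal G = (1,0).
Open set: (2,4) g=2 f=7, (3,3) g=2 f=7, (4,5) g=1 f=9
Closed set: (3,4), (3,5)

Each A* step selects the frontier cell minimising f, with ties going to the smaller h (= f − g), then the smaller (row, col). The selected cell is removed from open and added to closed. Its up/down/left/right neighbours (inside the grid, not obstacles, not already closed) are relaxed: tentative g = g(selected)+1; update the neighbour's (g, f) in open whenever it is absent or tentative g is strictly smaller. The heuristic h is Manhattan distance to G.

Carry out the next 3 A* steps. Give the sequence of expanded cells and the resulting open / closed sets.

order=[(2,4) → (1,4) → (2,3)]; open=[(0,4) g=4 f=9, (1,5) g=4 f=9, (2,2) g=4 f=7, (3,3) g=2 f=7, (4,5) g=1 f=9]; closed=[(1,4), (2,3), (2,4), (3,4), (3,5)]

step 1: expand (2,4) (f=7, h=5) → closed; open now [(1,4) g=3 f=7, (2,3) g=3 f=7, (3,3) g=2 f=7, (4,5) g=1 f=9]
step 2: expand (1,4) (f=7, h=4) → closed; open now [(0,4) g=4 f=9, (1,5) g=4 f=9, (2,3) g=3 f=7, (3,3) g=2 f=7, (4,5) g=1 f=9]
step 3: expand (2,3) (f=7, h=4) → closed; open now [(0,4) g=4 f=9, (1,5) g=4 f=9, (2,2) g=4 f=7, (3,3) g=2 f=7, (4,5) g=1 f=9]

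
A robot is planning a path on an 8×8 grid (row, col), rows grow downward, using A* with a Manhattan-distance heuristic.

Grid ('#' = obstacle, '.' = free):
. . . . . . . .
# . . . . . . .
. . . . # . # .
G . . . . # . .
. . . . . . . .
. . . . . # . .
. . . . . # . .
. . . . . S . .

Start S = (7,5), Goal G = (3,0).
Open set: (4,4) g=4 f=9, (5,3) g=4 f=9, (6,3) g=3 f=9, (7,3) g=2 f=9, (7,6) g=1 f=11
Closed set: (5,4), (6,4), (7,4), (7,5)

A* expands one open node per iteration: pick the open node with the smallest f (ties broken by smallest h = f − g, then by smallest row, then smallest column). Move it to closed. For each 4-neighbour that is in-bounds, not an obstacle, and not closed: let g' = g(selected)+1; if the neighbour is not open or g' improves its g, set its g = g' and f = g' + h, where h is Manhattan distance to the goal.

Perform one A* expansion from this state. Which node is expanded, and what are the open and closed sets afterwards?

step 1: expand (4,4) (f=9, h=5) → closed; open now [(3,4) g=5 f=9, (4,3) g=5 f=9, (4,5) g=5 f=11, (5,3) g=4 f=9, (6,3) g=3 f=9, (7,3) g=2 f=9, (7,6) g=1 f=11]

expanded=(4,4); open=[(3,4) g=5 f=9, (4,3) g=5 f=9, (4,5) g=5 f=11, (5,3) g=4 f=9, (6,3) g=3 f=9, (7,3) g=2 f=9, (7,6) g=1 f=11]; closed=[(4,4), (5,4), (6,4), (7,4), (7,5)]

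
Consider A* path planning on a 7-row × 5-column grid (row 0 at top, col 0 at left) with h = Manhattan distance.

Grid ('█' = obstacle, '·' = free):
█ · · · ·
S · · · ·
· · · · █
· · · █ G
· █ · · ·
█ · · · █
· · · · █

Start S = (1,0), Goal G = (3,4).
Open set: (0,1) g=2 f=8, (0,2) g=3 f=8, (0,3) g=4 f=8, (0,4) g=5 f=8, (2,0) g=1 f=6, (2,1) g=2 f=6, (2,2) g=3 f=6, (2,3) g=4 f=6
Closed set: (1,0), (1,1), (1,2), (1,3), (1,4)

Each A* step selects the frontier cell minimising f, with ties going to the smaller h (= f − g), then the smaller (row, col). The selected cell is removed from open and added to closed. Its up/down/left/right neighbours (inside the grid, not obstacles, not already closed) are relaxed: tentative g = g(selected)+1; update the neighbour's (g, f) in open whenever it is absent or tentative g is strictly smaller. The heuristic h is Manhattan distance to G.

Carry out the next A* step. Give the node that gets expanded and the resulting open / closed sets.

expanded=(2,3); open=[(0,1) g=2 f=8, (0,2) g=3 f=8, (0,3) g=4 f=8, (0,4) g=5 f=8, (2,0) g=1 f=6, (2,1) g=2 f=6, (2,2) g=3 f=6]; closed=[(1,0), (1,1), (1,2), (1,3), (1,4), (2,3)]

step 1: expand (2,3) (f=6, h=2) → closed; open now [(0,1) g=2 f=8, (0,2) g=3 f=8, (0,3) g=4 f=8, (0,4) g=5 f=8, (2,0) g=1 f=6, (2,1) g=2 f=6, (2,2) g=3 f=6]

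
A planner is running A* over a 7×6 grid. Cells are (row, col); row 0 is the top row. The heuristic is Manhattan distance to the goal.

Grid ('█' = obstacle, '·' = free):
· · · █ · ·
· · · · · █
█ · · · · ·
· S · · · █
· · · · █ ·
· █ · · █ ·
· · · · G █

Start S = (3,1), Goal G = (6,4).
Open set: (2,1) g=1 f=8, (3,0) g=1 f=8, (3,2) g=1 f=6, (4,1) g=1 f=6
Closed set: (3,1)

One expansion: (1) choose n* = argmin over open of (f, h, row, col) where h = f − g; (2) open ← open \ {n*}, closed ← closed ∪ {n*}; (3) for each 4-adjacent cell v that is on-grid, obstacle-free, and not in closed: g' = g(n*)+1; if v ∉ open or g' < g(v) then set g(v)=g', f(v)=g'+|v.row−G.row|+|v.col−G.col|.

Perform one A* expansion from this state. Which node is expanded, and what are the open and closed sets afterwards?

expanded=(3,2); open=[(2,1) g=1 f=8, (2,2) g=2 f=8, (3,0) g=1 f=8, (3,3) g=2 f=6, (4,1) g=1 f=6, (4,2) g=2 f=6]; closed=[(3,1), (3,2)]

step 1: expand (3,2) (f=6, h=5) → closed; open now [(2,1) g=1 f=8, (2,2) g=2 f=8, (3,0) g=1 f=8, (3,3) g=2 f=6, (4,1) g=1 f=6, (4,2) g=2 f=6]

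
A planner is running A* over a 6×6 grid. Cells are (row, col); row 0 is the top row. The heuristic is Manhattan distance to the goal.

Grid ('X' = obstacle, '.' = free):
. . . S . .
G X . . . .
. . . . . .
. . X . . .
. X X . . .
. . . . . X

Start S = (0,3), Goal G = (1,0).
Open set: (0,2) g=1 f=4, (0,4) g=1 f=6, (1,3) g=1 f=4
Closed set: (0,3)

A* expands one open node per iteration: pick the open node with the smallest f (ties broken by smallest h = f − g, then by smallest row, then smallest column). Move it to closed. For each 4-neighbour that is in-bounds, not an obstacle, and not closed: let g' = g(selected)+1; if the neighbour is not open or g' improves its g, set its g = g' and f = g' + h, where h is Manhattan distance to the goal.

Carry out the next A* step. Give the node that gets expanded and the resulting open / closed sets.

expanded=(0,2); open=[(0,1) g=2 f=4, (0,4) g=1 f=6, (1,2) g=2 f=4, (1,3) g=1 f=4]; closed=[(0,2), (0,3)]

step 1: expand (0,2) (f=4, h=3) → closed; open now [(0,1) g=2 f=4, (0,4) g=1 f=6, (1,2) g=2 f=4, (1,3) g=1 f=4]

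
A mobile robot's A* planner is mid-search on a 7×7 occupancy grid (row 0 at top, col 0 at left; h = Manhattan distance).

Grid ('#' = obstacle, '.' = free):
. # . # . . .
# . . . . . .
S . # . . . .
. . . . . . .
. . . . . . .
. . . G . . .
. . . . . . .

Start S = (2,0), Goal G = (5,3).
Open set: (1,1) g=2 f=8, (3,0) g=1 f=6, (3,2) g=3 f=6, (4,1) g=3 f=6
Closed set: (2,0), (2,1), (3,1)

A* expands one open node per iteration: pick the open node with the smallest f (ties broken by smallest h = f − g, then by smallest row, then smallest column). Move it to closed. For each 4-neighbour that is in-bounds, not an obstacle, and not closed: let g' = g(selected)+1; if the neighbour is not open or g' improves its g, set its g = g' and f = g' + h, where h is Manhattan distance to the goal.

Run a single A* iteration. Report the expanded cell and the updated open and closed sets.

expanded=(3,2); open=[(1,1) g=2 f=8, (3,0) g=1 f=6, (3,3) g=4 f=6, (4,1) g=3 f=6, (4,2) g=4 f=6]; closed=[(2,0), (2,1), (3,1), (3,2)]

step 1: expand (3,2) (f=6, h=3) → closed; open now [(1,1) g=2 f=8, (3,0) g=1 f=6, (3,3) g=4 f=6, (4,1) g=3 f=6, (4,2) g=4 f=6]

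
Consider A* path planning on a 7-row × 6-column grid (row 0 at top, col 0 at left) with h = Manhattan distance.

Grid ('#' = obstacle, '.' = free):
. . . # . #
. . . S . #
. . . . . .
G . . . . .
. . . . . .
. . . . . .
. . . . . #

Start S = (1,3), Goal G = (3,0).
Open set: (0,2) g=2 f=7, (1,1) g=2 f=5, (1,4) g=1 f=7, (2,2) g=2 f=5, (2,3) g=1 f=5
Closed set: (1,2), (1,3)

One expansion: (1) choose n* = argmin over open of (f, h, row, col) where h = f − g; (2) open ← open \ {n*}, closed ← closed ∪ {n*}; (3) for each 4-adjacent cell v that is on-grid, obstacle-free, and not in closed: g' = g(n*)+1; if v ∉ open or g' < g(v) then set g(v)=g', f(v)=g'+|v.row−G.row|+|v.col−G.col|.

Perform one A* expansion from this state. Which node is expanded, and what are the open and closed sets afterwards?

step 1: expand (1,1) (f=5, h=3) → closed; open now [(0,1) g=3 f=7, (0,2) g=2 f=7, (1,0) g=3 f=5, (1,4) g=1 f=7, (2,1) g=3 f=5, (2,2) g=2 f=5, (2,3) g=1 f=5]

expanded=(1,1); open=[(0,1) g=3 f=7, (0,2) g=2 f=7, (1,0) g=3 f=5, (1,4) g=1 f=7, (2,1) g=3 f=5, (2,2) g=2 f=5, (2,3) g=1 f=5]; closed=[(1,1), (1,2), (1,3)]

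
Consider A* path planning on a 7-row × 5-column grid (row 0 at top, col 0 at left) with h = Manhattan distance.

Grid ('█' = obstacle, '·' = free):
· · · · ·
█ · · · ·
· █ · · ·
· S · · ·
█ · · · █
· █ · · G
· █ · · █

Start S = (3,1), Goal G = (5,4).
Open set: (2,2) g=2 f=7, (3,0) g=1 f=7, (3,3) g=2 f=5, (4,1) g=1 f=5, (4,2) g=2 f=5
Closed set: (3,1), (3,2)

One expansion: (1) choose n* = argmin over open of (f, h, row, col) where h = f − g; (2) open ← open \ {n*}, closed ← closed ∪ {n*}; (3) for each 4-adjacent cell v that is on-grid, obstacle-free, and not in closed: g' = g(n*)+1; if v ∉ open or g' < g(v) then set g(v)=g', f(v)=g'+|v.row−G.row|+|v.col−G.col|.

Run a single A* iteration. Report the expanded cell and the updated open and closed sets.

step 1: expand (3,3) (f=5, h=3) → closed; open now [(2,2) g=2 f=7, (2,3) g=3 f=7, (3,0) g=1 f=7, (3,4) g=3 f=5, (4,1) g=1 f=5, (4,2) g=2 f=5, (4,3) g=3 f=5]

expanded=(3,3); open=[(2,2) g=2 f=7, (2,3) g=3 f=7, (3,0) g=1 f=7, (3,4) g=3 f=5, (4,1) g=1 f=5, (4,2) g=2 f=5, (4,3) g=3 f=5]; closed=[(3,1), (3,2), (3,3)]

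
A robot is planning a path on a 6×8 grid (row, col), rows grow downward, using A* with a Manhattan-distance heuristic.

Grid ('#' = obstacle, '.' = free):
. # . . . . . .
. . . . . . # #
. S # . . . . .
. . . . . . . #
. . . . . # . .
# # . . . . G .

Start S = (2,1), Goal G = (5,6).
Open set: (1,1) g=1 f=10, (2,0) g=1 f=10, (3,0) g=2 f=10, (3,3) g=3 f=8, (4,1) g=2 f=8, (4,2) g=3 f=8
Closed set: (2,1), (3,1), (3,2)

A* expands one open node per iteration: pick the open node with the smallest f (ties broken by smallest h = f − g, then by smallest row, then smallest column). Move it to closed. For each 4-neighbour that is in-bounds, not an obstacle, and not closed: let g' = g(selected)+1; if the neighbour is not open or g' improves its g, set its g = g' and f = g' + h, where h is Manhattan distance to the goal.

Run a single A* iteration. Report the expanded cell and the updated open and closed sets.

expanded=(3,3); open=[(1,1) g=1 f=10, (2,0) g=1 f=10, (2,3) g=4 f=10, (3,0) g=2 f=10, (3,4) g=4 f=8, (4,1) g=2 f=8, (4,2) g=3 f=8, (4,3) g=4 f=8]; closed=[(2,1), (3,1), (3,2), (3,3)]

step 1: expand (3,3) (f=8, h=5) → closed; open now [(1,1) g=1 f=10, (2,0) g=1 f=10, (2,3) g=4 f=10, (3,0) g=2 f=10, (3,4) g=4 f=8, (4,1) g=2 f=8, (4,2) g=3 f=8, (4,3) g=4 f=8]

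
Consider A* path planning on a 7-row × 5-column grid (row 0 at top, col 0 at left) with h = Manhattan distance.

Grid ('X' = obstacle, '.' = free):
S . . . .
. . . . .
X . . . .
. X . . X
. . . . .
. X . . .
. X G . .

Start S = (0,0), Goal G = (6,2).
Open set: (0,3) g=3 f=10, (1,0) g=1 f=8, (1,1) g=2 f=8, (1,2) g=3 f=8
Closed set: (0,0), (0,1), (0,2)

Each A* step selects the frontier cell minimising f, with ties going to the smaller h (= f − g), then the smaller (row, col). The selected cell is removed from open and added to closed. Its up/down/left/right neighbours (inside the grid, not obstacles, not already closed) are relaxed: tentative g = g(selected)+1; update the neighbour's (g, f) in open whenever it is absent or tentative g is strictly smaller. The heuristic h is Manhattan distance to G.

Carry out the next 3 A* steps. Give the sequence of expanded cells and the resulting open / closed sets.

step 1: expand (1,2) (f=8, h=5) → closed; open now [(0,3) g=3 f=10, (1,0) g=1 f=8, (1,1) g=2 f=8, (1,3) g=4 f=10, (2,2) g=4 f=8]
step 2: expand (2,2) (f=8, h=4) → closed; open now [(0,3) g=3 f=10, (1,0) g=1 f=8, (1,1) g=2 f=8, (1,3) g=4 f=10, (2,1) g=5 f=10, (2,3) g=5 f=10, (3,2) g=5 f=8]
step 3: expand (3,2) (f=8, h=3) → closed; open now [(0,3) g=3 f=10, (1,0) g=1 f=8, (1,1) g=2 f=8, (1,3) g=4 f=10, (2,1) g=5 f=10, (2,3) g=5 f=10, (3,3) g=6 f=10, (4,2) g=6 f=8]

order=[(1,2) → (2,2) → (3,2)]; open=[(0,3) g=3 f=10, (1,0) g=1 f=8, (1,1) g=2 f=8, (1,3) g=4 f=10, (2,1) g=5 f=10, (2,3) g=5 f=10, (3,3) g=6 f=10, (4,2) g=6 f=8]; closed=[(0,0), (0,1), (0,2), (1,2), (2,2), (3,2)]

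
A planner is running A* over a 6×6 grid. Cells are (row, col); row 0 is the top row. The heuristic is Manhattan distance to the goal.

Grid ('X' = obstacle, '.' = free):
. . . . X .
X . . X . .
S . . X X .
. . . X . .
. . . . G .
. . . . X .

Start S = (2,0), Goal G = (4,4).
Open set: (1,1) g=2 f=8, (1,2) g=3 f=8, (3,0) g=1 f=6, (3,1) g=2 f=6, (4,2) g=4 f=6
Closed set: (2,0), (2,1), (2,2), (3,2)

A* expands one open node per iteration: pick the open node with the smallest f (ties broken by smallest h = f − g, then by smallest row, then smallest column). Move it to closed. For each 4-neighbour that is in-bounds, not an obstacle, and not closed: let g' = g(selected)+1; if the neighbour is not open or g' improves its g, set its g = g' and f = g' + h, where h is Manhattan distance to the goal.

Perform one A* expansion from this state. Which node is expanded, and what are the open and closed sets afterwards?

expanded=(4,2); open=[(1,1) g=2 f=8, (1,2) g=3 f=8, (3,0) g=1 f=6, (3,1) g=2 f=6, (4,1) g=5 f=8, (4,3) g=5 f=6, (5,2) g=5 f=8]; closed=[(2,0), (2,1), (2,2), (3,2), (4,2)]

step 1: expand (4,2) (f=6, h=2) → closed; open now [(1,1) g=2 f=8, (1,2) g=3 f=8, (3,0) g=1 f=6, (3,1) g=2 f=6, (4,1) g=5 f=8, (4,3) g=5 f=6, (5,2) g=5 f=8]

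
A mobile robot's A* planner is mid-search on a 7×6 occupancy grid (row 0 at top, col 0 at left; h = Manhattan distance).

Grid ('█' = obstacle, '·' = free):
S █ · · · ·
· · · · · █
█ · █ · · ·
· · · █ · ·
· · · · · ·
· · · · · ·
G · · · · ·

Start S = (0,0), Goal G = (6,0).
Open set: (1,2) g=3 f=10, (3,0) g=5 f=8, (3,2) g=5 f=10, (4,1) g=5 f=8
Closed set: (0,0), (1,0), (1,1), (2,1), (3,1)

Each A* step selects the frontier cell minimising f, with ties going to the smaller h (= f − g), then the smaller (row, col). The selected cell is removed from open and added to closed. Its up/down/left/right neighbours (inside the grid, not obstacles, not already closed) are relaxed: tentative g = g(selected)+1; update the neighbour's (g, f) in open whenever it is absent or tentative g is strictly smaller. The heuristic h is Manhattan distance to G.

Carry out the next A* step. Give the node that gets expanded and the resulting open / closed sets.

expanded=(3,0); open=[(1,2) g=3 f=10, (3,2) g=5 f=10, (4,0) g=6 f=8, (4,1) g=5 f=8]; closed=[(0,0), (1,0), (1,1), (2,1), (3,0), (3,1)]

step 1: expand (3,0) (f=8, h=3) → closed; open now [(1,2) g=3 f=10, (3,2) g=5 f=10, (4,0) g=6 f=8, (4,1) g=5 f=8]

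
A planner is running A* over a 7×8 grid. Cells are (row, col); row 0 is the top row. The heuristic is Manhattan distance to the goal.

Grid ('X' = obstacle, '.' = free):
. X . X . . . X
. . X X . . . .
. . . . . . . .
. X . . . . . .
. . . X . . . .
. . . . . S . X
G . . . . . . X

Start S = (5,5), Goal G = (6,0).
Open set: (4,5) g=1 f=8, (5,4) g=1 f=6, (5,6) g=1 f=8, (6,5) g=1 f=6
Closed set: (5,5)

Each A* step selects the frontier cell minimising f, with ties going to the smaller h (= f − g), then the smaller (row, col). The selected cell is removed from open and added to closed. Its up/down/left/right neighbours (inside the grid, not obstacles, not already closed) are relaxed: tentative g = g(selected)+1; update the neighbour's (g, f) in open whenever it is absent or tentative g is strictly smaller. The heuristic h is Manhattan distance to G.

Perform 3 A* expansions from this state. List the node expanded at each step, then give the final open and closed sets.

order=[(5,4) → (5,3) → (5,2)]; open=[(4,2) g=4 f=8, (4,4) g=2 f=8, (4,5) g=1 f=8, (5,1) g=4 f=6, (5,6) g=1 f=8, (6,2) g=4 f=6, (6,3) g=3 f=6, (6,4) g=2 f=6, (6,5) g=1 f=6]; closed=[(5,2), (5,3), (5,4), (5,5)]

step 1: expand (5,4) (f=6, h=5) → closed; open now [(4,4) g=2 f=8, (4,5) g=1 f=8, (5,3) g=2 f=6, (5,6) g=1 f=8, (6,4) g=2 f=6, (6,5) g=1 f=6]
step 2: expand (5,3) (f=6, h=4) → closed; open now [(4,4) g=2 f=8, (4,5) g=1 f=8, (5,2) g=3 f=6, (5,6) g=1 f=8, (6,3) g=3 f=6, (6,4) g=2 f=6, (6,5) g=1 f=6]
step 3: expand (5,2) (f=6, h=3) → closed; open now [(4,2) g=4 f=8, (4,4) g=2 f=8, (4,5) g=1 f=8, (5,1) g=4 f=6, (5,6) g=1 f=8, (6,2) g=4 f=6, (6,3) g=3 f=6, (6,4) g=2 f=6, (6,5) g=1 f=6]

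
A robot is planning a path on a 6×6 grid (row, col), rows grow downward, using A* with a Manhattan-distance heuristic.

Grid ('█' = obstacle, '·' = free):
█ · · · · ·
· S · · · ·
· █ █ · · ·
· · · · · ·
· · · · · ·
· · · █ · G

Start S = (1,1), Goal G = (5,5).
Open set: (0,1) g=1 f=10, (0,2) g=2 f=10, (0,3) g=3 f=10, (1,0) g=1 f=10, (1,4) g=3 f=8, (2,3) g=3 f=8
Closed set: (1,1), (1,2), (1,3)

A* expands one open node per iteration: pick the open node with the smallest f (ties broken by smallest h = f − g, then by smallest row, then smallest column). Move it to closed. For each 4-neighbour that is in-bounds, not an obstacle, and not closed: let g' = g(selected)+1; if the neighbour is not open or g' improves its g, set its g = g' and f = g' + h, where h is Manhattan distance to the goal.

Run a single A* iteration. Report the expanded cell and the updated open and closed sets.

step 1: expand (1,4) (f=8, h=5) → closed; open now [(0,1) g=1 f=10, (0,2) g=2 f=10, (0,3) g=3 f=10, (0,4) g=4 f=10, (1,0) g=1 f=10, (1,5) g=4 f=8, (2,3) g=3 f=8, (2,4) g=4 f=8]

expanded=(1,4); open=[(0,1) g=1 f=10, (0,2) g=2 f=10, (0,3) g=3 f=10, (0,4) g=4 f=10, (1,0) g=1 f=10, (1,5) g=4 f=8, (2,3) g=3 f=8, (2,4) g=4 f=8]; closed=[(1,1), (1,2), (1,3), (1,4)]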